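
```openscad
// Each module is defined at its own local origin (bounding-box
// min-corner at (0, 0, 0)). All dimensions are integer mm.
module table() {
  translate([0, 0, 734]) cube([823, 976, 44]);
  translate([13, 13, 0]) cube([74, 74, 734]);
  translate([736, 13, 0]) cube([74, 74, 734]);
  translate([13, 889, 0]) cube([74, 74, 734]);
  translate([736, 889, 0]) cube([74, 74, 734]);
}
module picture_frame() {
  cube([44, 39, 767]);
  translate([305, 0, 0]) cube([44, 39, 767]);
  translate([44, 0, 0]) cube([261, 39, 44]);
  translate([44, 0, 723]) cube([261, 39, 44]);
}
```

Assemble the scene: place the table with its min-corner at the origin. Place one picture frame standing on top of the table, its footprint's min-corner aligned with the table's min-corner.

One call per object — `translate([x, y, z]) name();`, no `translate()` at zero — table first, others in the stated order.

table();
translate([0, 0, 778]) picture_frame();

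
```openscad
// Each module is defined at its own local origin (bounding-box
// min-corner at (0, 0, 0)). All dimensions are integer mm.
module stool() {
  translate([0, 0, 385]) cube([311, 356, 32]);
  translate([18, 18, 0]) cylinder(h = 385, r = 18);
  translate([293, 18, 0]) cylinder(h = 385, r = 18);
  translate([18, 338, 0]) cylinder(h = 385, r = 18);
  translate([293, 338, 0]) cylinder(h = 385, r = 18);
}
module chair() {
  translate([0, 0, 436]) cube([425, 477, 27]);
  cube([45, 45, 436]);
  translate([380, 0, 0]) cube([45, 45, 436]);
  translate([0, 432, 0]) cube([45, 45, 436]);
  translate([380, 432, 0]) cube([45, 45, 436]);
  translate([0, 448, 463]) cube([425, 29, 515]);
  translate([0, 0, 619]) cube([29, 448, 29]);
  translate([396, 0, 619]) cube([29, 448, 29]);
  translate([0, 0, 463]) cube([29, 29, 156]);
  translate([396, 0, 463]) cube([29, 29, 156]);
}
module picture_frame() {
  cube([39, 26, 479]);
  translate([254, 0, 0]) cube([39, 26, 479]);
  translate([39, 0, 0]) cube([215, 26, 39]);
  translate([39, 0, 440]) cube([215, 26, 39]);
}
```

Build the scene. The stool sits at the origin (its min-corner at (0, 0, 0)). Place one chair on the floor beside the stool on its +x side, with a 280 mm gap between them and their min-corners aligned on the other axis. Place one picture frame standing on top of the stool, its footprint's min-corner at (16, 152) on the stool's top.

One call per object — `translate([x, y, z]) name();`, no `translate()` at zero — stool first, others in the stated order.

stool();
translate([591, 0, 0]) chair();
translate([16, 152, 417]) picture_frame();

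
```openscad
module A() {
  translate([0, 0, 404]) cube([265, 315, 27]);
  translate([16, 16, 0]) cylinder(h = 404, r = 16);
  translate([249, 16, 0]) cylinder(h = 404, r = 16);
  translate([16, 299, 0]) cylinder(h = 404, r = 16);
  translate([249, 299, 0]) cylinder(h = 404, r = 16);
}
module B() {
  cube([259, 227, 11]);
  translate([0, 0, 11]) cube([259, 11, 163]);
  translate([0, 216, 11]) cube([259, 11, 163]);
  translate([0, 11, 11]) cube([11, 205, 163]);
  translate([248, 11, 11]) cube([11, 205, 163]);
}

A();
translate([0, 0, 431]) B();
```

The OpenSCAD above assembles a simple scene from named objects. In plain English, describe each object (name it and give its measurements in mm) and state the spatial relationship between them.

A is a four-legged stool. The seat is 265×315 mm, 27 mm thick, top at z = 431 mm. It stands on four round legs, each 32 mm in diameter, from z = 0 to the seat underside, each leg's axis is inset half a diameter from the nearest pair of seat edges (so the leg's bounding box is flush with the corner).

B is an open storage box with external size 259×227×174 mm and wall thickness 11 mm (the base is also 11 mm thick). The base covers the whole footprint; the four walls stand on the base, with the y-facing walls full-width and the x-facing walls fitting between their inner faces.

The open box is on top of the stool.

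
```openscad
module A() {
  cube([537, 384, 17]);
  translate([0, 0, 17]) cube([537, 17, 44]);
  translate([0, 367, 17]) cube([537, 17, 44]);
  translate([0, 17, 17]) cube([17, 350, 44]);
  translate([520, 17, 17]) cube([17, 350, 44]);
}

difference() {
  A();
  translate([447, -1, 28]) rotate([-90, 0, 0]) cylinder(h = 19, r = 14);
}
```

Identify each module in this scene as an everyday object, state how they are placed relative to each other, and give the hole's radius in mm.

A is an open box. The open box has a circular hole through its front wall. The hole's radius is 14 mm.

The subtracted cylinder has r = 14 mm.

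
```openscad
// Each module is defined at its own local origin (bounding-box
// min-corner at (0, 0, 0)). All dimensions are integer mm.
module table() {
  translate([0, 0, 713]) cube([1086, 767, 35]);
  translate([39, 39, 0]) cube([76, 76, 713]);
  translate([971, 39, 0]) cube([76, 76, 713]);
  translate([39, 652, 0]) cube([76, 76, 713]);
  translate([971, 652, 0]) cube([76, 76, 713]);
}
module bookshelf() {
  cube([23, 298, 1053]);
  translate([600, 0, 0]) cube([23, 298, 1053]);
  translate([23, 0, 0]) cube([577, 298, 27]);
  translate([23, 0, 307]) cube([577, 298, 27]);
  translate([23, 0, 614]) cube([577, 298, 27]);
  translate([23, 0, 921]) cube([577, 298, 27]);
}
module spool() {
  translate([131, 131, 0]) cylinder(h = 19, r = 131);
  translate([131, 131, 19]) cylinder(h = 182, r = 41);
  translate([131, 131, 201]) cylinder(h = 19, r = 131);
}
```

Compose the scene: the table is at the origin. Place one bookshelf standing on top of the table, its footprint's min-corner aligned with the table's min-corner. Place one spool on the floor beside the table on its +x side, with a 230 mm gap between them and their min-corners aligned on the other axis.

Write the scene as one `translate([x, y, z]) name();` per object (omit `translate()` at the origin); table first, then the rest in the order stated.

table();
translate([0, 0, 748]) bookshelf();
translate([1316, 0, 0]) spool();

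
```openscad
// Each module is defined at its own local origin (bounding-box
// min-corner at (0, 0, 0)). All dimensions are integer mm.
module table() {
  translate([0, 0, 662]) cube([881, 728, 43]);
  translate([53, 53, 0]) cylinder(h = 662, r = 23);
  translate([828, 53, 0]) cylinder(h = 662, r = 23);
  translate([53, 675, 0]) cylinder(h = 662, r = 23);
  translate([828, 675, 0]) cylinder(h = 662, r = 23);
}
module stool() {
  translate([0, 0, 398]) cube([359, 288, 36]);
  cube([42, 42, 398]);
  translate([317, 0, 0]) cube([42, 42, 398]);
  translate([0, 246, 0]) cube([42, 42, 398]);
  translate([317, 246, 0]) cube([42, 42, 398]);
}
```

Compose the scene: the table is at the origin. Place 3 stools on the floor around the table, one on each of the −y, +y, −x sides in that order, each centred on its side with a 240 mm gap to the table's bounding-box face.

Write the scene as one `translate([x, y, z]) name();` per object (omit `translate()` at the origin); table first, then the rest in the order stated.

table();
translate([261, -528, 0]) stool();
translate([261, 968, 0]) stool();
translate([-599, 220, 0]) stool();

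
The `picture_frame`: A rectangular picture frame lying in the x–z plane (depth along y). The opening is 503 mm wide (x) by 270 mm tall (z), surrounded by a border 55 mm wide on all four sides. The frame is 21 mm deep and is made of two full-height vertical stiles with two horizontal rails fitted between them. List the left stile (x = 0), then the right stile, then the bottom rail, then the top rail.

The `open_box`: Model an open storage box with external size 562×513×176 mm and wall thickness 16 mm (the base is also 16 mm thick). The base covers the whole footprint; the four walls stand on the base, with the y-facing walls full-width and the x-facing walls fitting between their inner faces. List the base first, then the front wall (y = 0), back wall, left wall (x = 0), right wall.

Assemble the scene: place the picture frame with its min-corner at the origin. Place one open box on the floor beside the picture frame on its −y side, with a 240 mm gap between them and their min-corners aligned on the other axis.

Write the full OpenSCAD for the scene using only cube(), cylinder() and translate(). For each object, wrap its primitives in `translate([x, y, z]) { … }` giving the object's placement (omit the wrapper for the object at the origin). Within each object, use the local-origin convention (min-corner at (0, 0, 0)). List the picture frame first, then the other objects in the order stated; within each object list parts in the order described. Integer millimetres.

cube([55, 21, 380]);
translate([558, 0, 0]) cube([55, 21, 380]);
translate([55, 0, 0]) cube([503, 21, 55]);
translate([55, 0, 325]) cube([503, 21, 55]);
translate([0, -753, 0]) {
  cube([562, 513, 16]);
  translate([0, 0, 16]) cube([562, 16, 160]);
  translate([0, 497, 16]) cube([562, 16, 160]);
  translate([0, 16, 16]) cube([16, 481, 160]);
  translate([546, 16, 16]) cube([16, 481, 160]);
}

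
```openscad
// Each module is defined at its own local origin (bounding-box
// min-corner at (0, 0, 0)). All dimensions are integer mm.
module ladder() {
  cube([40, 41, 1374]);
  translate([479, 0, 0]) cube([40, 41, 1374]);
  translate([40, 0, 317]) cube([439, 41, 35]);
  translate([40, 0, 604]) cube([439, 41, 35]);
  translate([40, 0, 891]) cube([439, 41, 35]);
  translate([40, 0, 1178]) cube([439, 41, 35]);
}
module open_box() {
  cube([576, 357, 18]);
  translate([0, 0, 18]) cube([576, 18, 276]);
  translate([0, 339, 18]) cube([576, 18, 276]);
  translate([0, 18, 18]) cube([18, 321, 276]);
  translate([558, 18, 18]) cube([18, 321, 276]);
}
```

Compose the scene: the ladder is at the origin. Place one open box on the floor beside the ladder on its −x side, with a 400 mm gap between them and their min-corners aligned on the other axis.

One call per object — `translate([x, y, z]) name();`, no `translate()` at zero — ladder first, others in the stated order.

ladder();
translate([-976, 0, 0]) open_box();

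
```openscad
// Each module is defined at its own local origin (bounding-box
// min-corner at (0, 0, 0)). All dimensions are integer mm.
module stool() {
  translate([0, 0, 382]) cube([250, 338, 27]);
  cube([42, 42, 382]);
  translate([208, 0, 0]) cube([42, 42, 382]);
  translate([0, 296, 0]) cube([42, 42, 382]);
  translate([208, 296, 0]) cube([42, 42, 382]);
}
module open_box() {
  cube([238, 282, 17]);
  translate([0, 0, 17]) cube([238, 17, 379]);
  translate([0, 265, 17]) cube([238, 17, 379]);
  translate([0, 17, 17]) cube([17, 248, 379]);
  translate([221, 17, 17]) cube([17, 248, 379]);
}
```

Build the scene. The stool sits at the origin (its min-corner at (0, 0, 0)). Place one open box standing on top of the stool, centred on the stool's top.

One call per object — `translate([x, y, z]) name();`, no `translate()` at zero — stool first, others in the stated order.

stool();
translate([6, 28, 409]) open_box();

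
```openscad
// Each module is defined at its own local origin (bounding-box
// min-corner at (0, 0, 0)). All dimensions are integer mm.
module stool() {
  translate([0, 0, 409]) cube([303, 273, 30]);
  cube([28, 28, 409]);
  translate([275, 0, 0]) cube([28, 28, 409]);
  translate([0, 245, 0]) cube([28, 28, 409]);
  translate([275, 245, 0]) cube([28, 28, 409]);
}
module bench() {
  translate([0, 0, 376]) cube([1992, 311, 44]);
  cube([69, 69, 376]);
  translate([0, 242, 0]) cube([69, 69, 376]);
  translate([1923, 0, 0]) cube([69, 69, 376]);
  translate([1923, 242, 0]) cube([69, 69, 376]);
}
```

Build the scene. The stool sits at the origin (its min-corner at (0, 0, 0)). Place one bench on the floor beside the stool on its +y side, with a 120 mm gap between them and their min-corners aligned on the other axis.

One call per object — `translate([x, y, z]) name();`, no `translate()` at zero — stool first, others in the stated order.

stool();
translate([0, 393, 0]) bench();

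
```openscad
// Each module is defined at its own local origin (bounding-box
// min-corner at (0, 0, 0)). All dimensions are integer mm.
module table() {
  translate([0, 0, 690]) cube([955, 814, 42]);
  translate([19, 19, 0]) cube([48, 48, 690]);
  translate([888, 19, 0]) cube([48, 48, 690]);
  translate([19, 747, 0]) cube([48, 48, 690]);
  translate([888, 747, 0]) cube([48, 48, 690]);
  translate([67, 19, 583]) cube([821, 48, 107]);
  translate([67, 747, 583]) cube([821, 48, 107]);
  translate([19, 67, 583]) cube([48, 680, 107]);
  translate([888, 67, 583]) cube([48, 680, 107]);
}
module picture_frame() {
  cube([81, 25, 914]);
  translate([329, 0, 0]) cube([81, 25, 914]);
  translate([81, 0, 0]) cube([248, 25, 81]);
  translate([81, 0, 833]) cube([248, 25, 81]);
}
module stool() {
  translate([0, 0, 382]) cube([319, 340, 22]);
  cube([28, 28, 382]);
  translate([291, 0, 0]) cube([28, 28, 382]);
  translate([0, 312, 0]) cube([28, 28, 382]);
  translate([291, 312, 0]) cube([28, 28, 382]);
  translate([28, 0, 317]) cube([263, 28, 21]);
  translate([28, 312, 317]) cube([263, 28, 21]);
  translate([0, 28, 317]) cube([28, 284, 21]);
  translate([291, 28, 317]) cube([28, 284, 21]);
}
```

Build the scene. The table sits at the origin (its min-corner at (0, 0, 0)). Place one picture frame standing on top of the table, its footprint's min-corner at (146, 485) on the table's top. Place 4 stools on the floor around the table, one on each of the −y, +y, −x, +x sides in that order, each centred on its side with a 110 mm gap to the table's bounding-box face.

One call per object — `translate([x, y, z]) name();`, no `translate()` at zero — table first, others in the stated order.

table();
translate([146, 485, 732]) picture_frame();
translate([318, -450, 0]) stool();
translate([318, 924, 0]) stool();
translate([-429, 237, 0]) stool();
translate([1065, 237, 0]) stool();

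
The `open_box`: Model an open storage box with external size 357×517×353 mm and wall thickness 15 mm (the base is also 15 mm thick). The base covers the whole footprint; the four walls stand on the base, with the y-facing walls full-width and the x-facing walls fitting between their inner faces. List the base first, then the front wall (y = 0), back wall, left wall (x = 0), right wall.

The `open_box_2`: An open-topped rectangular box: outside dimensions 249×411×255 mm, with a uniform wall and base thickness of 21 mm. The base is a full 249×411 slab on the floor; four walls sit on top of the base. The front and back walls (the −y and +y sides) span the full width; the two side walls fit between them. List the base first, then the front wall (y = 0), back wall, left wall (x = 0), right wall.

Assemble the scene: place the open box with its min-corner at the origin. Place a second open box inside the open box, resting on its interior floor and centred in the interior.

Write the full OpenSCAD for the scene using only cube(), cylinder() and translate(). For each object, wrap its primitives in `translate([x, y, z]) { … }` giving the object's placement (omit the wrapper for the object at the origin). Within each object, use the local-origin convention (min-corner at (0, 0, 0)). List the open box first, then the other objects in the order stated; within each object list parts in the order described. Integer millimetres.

cube([357, 517, 15]);
translate([0, 0, 15]) cube([357, 15, 338]);
translate([0, 502, 15]) cube([357, 15, 338]);
translate([0, 15, 15]) cube([15, 487, 338]);
translate([342, 15, 15]) cube([15, 487, 338]);
translate([54, 53, 15]) {
  cube([249, 411, 21]);
  translate([0, 0, 21]) cube([249, 21, 234]);
  translate([0, 390, 21]) cube([249, 21, 234]);
  translate([0, 21, 21]) cube([21, 369, 234]);
  translate([228, 21, 21]) cube([21, 369, 234]);
}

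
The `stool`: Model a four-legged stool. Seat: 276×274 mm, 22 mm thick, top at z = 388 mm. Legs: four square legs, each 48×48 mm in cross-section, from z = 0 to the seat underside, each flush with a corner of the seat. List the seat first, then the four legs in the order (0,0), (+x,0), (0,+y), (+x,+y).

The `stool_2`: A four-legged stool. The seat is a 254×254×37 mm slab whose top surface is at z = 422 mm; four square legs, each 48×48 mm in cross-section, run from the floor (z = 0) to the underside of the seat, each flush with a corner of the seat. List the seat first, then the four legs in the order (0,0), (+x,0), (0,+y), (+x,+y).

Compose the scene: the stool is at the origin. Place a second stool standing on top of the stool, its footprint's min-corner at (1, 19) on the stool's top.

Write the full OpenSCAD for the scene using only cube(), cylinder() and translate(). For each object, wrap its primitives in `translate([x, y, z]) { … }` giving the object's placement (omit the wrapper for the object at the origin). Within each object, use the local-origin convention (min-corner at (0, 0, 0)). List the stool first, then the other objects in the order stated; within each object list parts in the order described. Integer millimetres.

translate([0, 0, 366]) cube([276, 274, 22]);
cube([48, 48, 366]);
translate([228, 0, 0]) cube([48, 48, 366]);
translate([0, 226, 0]) cube([48, 48, 366]);
translate([228, 226, 0]) cube([48, 48, 366]);
translate([1, 19, 388]) {
  translate([0, 0, 385]) cube([254, 254, 37]);
  cube([48, 48, 385]);
  translate([206, 0, 0]) cube([48, 48, 385]);
  translate([0, 206, 0]) cube([48, 48, 385]);
  translate([206, 206, 0]) cube([48, 48, 385]);
}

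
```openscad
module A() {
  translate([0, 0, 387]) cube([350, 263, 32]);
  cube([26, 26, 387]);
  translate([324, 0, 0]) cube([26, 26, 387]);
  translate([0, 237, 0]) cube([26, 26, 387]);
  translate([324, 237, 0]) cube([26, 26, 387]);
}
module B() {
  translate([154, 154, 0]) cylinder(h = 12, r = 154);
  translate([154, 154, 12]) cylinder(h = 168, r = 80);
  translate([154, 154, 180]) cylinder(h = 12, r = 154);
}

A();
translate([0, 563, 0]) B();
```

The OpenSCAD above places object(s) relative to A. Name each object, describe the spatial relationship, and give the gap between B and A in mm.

A is a stool. B is a spool. The spool is on the floor beside the stool on its +y side. The gap between the spool and the stool is 300 mm.

The spool's nearest face is 300 mm from the stool's +y face.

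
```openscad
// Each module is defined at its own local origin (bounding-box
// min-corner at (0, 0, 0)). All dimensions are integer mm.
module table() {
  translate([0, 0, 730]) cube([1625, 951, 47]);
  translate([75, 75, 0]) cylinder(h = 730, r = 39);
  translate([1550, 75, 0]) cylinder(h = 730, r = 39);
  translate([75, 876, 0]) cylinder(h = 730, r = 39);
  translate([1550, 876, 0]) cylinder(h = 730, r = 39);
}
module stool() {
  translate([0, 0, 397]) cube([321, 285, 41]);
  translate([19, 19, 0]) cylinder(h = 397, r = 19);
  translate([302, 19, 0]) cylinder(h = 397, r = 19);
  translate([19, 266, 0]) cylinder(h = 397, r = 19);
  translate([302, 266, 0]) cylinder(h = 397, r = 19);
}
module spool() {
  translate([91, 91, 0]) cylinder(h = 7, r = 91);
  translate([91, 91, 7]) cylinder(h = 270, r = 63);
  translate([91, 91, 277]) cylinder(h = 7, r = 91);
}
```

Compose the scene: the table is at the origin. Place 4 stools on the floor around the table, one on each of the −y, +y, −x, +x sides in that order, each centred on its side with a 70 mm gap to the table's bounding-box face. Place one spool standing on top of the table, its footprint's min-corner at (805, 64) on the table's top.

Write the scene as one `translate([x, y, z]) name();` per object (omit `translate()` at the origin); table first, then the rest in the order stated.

table();
translate([652, -355, 0]) stool();
translate([652, 1021, 0]) stool();
translate([-391, 333, 0]) stool();
translate([1695, 333, 0]) stool();
translate([805, 64, 777]) spool();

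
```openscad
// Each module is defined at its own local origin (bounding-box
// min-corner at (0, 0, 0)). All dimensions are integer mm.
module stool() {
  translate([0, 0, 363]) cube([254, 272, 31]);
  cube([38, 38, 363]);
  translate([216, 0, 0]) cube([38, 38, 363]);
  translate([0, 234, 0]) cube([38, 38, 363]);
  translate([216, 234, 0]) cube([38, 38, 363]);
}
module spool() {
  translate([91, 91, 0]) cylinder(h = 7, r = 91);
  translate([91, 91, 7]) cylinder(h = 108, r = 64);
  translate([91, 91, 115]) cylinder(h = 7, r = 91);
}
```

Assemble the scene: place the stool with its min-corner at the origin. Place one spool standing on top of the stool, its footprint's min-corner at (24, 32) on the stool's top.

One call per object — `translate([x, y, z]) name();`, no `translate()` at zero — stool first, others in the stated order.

stool();
translate([24, 32, 394]) spool();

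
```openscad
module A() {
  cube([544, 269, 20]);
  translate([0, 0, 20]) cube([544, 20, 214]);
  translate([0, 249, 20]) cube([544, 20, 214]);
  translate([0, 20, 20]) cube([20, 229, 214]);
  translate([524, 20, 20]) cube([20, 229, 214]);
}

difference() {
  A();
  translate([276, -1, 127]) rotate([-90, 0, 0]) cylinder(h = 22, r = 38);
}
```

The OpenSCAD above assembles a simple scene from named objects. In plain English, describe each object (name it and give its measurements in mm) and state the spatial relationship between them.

A is an open-topped rectangular box: outside dimensions 544×269×234 mm, with a uniform wall and base thickness of 20 mm. The base is a full 544×269 slab on the floor; four walls sit on top of the base. The front and back walls (the −y and +y sides) span the full width; the two side walls fit between them.

The open box has a circular hole of radius 38 mm through its front wall, centred at (x = 276, z = 127).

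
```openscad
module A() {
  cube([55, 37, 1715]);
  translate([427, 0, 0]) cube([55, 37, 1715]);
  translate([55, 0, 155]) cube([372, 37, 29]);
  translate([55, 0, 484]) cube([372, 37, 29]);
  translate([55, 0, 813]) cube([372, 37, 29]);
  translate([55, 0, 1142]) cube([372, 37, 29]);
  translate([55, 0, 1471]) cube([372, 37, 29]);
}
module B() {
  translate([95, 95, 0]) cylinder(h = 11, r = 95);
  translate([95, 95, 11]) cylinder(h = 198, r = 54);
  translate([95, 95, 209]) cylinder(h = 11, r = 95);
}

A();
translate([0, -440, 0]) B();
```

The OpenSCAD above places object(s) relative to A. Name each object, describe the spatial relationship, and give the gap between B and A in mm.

A is a ladder. B is a spool. The spool is on the floor beside the ladder on its −y side. The gap between the spool and the ladder is 250 mm.

The spool's nearest face is 250 mm from the ladder's −y face.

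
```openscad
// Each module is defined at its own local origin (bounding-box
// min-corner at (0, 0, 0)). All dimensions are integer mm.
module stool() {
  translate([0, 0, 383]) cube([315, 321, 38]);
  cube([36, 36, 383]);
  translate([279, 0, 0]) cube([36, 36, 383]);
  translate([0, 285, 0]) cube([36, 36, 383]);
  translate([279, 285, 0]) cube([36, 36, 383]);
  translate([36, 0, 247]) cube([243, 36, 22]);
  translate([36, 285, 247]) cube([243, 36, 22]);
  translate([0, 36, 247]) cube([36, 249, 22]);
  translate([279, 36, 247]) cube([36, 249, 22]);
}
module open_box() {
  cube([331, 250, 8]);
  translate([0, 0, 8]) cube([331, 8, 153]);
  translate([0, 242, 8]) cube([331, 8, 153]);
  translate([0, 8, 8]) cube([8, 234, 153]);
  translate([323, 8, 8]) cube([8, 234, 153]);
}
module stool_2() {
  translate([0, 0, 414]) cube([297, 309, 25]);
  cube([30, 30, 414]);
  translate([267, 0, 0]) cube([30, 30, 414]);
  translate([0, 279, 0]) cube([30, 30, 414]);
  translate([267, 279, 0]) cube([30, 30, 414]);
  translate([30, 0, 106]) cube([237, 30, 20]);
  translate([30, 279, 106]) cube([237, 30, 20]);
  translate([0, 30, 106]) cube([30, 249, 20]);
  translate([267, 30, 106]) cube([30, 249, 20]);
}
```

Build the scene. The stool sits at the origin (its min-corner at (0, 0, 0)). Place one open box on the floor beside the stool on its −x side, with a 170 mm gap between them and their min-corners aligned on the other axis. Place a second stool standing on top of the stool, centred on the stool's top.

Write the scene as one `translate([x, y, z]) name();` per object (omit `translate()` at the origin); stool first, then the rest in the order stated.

stool();
translate([-501, 0, 0]) open_box();
translate([9, 6, 421]) stool_2();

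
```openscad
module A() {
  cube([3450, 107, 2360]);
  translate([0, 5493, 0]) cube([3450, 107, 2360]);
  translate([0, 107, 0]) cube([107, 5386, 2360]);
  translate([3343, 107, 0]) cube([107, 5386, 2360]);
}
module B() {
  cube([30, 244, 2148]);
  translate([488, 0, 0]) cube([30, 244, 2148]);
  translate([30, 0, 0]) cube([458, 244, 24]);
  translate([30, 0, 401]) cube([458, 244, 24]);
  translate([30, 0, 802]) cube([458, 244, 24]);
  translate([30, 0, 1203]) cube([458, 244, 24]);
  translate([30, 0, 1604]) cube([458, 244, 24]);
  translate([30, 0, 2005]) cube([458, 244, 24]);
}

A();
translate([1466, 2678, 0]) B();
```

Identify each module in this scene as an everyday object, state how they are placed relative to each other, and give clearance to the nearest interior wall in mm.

Clearances: x = 1359, y = 2571; minimum 1359 mm.

A is a house frame. B is a bookshelf. The bookshelf sits inside the house frame, centred. The clearance to the nearest interior wall is 1359 mm.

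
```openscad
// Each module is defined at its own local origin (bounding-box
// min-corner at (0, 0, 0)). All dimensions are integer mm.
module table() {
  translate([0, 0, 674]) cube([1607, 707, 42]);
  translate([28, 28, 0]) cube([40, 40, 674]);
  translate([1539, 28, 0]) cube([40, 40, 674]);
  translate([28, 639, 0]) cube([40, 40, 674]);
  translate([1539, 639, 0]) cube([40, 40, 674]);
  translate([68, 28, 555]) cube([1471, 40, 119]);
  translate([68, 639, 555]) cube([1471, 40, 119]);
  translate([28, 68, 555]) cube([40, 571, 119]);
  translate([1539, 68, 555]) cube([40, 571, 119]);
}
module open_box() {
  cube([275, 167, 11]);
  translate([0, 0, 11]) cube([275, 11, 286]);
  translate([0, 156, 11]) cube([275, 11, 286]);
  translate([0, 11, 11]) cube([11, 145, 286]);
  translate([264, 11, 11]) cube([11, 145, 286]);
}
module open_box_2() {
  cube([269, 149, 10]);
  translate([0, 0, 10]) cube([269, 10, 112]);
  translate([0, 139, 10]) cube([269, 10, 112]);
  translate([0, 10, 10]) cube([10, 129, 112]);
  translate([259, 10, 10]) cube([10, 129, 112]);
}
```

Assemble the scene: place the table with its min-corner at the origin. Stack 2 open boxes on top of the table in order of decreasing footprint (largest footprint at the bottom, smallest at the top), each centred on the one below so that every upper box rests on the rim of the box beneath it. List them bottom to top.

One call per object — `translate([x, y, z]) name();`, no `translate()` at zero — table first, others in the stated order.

table();
translate([666, 270, 716]) open_box();
translate([669, 279, 1013]) open_box_2();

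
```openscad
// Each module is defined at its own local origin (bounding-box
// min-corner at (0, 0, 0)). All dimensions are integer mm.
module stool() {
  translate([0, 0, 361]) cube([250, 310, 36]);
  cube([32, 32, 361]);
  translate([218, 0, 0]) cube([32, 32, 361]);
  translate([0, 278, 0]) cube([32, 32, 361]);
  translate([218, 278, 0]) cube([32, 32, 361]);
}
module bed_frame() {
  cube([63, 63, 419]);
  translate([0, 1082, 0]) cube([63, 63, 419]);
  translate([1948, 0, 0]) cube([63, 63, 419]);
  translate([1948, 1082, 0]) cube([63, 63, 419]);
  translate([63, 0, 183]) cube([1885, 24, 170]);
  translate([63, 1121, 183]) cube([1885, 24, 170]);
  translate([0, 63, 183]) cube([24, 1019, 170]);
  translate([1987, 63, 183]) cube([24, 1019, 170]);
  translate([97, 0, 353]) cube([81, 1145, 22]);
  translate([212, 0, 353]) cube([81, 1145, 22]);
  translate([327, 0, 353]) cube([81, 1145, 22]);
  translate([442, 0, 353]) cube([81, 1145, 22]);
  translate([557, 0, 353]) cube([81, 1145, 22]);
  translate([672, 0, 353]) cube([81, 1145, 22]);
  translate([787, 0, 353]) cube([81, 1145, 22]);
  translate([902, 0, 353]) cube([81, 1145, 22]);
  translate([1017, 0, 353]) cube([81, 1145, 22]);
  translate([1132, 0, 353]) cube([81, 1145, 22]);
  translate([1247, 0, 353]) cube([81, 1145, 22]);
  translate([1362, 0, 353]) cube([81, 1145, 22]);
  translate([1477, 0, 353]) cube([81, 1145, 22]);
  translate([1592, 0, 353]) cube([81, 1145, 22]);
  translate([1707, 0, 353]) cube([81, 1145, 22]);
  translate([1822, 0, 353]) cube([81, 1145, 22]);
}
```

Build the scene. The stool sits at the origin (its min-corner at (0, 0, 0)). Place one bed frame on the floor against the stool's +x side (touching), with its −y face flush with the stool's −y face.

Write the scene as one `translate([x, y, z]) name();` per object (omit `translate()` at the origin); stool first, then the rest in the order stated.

stool();
translate([250, 0, 0]) bed_frame();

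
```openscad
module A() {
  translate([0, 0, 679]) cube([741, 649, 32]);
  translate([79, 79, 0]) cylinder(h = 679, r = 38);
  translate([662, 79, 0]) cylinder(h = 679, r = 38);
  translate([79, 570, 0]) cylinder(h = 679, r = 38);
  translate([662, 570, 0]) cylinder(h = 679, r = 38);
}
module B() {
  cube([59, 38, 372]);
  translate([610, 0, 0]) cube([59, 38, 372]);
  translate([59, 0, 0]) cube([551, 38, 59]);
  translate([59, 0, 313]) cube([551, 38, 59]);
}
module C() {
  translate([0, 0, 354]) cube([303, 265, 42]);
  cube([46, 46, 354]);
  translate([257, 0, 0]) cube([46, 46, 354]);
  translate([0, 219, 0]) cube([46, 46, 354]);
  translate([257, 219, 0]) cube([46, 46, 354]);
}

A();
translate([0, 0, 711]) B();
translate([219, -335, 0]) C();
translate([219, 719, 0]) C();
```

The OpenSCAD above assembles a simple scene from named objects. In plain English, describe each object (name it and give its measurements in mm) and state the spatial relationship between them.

A is a table with a 741×649 mm rectangular top, 32 mm thick, top surface at z = 711 mm, supported by four round legs of 76 mm diameter, each leg's bounding box inset 41 mm from the nearest pair of top edges, running from the floor.

B is a picture frame with a 551×254 mm rectangular opening (x by z) and a uniform 59 mm border on every side. Frame depth is 38 mm along y. It is built from two vertical stiles running the full outside height and two horizontal rails spanning the gap between the stiles.

C is a four-legged stool. The seat is 303×265 mm, 42 mm thick, top at z = 396 mm. It stands on four square legs, each 46×46 mm in cross-section, from z = 0 to the seat underside, each flush with a corner of the seat.

The picture frame is on top of the table. Two stools sit around the table at the −y, +y sides.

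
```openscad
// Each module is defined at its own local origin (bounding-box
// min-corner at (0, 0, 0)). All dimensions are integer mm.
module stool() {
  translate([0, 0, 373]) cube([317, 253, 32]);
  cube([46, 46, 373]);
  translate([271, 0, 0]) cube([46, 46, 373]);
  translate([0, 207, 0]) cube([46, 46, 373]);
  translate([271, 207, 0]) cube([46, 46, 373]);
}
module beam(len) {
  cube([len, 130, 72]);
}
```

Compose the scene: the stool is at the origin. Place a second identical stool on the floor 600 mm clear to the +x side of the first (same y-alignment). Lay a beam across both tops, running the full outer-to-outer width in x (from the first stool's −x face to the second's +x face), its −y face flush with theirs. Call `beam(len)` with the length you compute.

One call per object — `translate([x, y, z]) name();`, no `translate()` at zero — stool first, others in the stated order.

stool();
translate([917, 0, 0]) stool();
translate([0, 0, 405]) beam(1234);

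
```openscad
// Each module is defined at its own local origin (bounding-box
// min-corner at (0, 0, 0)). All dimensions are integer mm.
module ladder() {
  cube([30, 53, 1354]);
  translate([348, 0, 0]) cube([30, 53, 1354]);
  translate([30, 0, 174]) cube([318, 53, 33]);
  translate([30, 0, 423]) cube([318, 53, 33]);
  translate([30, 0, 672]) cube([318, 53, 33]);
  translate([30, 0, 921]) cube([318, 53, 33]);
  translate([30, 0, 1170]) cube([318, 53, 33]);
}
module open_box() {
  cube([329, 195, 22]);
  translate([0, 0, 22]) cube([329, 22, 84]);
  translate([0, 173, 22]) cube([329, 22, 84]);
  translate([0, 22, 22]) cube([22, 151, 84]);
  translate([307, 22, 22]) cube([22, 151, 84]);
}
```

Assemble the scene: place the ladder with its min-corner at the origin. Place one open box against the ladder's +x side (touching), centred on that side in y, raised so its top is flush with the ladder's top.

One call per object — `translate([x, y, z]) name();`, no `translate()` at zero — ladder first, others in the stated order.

ladder();
translate([378, -71, 1248]) open_box();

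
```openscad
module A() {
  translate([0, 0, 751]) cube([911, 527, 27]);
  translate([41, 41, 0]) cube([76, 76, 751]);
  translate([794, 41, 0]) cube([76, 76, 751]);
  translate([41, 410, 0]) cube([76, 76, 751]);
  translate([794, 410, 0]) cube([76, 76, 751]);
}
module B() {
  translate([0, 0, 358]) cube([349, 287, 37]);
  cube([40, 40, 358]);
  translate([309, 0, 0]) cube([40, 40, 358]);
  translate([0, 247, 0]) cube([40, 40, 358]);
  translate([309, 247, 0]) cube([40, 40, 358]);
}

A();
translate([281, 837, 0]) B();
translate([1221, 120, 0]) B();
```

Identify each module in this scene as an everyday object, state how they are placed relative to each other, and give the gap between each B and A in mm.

A is a table. B is a stool. Two stools sit around the table at the +y, +x sides. The gap between each stool and the table is 310 mm.

Each stool's nearest face is 310 mm from the table's bounding box.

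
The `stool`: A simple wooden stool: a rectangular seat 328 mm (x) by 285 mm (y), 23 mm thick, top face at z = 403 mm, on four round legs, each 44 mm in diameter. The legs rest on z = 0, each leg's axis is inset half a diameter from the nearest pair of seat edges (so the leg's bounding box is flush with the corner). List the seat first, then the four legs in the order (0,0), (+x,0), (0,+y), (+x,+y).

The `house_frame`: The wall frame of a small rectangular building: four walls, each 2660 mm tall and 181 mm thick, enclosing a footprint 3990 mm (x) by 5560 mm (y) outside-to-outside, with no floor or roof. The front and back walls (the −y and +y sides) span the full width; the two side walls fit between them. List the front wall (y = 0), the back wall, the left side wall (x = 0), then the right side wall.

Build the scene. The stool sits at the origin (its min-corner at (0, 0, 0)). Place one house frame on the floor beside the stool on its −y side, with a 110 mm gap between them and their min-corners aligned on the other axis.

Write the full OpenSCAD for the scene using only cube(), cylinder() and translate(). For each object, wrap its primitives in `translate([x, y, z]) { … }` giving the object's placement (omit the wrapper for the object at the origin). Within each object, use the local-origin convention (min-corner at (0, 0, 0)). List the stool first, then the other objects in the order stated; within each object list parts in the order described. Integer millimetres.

translate([0, 0, 380]) cube([328, 285, 23]);
translate([22, 22, 0]) cylinder(h = 380, r = 22);
translate([306, 22, 0]) cylinder(h = 380, r = 22);
translate([22, 263, 0]) cylinder(h = 380, r = 22);
translate([306, 263, 0]) cylinder(h = 380, r = 22);
translate([0, -5670, 0]) {
  cube([3990, 181, 2660]);
  translate([0, 5379, 0]) cube([3990, 181, 2660]);
  translate([0, 181, 0]) cube([181, 5198, 2660]);
  translate([3809, 181, 0]) cube([181, 5198, 2660]);
}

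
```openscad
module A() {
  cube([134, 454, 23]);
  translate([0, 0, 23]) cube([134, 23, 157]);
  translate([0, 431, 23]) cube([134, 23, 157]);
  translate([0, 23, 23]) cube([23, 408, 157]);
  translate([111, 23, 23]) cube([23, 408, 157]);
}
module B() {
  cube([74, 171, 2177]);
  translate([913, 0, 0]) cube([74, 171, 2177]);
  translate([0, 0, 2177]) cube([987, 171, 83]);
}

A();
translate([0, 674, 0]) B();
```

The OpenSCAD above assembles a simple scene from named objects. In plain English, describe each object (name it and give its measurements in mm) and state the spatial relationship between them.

A is an open storage box with external size 134×454×180 mm and wall thickness 23 mm (the base is also 23 mm thick). The base covers the whole footprint; the four walls stand on the base, with the y-facing walls full-width and the x-facing walls fitting between their inner faces.

B is a rectangular door frame: two vertical jambs of 74×171 mm section, 2177 mm tall, with a clear opening 839 mm wide between their inner faces. A header 83 mm tall and 171 mm deep lies on top of the jambs and spans the full outside width.

The door frame is on the floor beside the open box on its +y side.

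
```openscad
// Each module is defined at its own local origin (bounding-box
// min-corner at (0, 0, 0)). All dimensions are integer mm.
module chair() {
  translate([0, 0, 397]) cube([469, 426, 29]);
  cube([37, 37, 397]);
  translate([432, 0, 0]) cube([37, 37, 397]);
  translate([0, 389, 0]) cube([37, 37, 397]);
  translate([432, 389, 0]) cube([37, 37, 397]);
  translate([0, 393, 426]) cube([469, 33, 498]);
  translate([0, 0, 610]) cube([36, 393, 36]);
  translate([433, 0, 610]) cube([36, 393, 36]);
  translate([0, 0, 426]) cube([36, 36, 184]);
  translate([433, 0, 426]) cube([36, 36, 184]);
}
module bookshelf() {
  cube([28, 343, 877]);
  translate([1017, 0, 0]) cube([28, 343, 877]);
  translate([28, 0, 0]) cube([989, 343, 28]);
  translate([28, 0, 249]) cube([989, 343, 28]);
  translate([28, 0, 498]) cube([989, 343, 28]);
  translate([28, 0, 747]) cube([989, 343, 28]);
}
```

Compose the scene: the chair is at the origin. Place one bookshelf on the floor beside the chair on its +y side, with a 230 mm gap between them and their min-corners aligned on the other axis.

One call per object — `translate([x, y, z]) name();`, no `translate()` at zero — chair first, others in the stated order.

chair();
translate([0, 656, 0]) bookshelf();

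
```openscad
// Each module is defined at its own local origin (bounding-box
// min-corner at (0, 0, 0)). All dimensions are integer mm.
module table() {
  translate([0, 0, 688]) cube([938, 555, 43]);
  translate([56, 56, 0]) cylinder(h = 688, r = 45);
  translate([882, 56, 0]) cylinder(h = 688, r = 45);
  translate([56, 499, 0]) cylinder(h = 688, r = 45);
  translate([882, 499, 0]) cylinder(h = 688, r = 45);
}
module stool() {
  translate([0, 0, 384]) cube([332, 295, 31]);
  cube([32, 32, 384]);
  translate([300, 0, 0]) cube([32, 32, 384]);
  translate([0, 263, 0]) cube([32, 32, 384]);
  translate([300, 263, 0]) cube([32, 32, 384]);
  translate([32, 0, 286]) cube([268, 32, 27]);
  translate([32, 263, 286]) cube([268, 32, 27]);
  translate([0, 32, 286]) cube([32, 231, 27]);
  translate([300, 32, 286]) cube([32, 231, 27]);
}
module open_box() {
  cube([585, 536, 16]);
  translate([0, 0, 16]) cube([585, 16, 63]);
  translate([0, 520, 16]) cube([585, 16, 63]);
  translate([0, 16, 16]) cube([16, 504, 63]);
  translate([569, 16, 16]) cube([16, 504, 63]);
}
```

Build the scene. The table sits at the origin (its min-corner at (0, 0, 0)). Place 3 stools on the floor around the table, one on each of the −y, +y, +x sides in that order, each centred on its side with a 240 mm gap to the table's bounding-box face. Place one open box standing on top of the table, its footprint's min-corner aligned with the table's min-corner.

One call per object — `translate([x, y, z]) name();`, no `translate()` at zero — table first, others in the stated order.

table();
translate([303, -535, 0]) stool();
translate([303, 795, 0]) stool();
translate([1178, 130, 0]) stool();
translate([0, 0, 731]) open_box();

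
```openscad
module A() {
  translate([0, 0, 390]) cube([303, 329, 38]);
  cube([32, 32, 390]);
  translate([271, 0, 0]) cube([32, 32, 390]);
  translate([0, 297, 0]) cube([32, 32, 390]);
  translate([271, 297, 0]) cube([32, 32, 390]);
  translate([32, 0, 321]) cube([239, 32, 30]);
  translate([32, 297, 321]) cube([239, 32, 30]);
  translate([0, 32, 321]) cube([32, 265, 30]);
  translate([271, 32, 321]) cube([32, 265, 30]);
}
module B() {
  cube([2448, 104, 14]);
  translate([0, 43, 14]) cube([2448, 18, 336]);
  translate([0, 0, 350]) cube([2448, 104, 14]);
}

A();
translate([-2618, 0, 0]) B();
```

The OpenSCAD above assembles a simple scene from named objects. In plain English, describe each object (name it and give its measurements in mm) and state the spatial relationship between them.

A is a four-legged stool. The seat is a 303×329×38 mm slab whose top surface is at z = 428 mm; four square legs, each 32×32 mm in cross-section, run from the floor (z = 0) to the underside of the seat, each flush with a corner of the seat. Four stretchers, 32 mm wide and 30 mm tall, connect adjacent legs with their undersides at z = 321 mm, each running between the inner faces of the legs it joins and aligned with the legs' outer faces on the other axis.

B is an I-beam lying along x, 2448 mm long. Overall section height 364 mm. Two flanges 104 mm wide (y) and 14 mm thick, one on the floor and one at the top; a web 18 mm thick runs between them, centred on the flange width.

The I-beam is on the floor beside the stool on its −x side.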